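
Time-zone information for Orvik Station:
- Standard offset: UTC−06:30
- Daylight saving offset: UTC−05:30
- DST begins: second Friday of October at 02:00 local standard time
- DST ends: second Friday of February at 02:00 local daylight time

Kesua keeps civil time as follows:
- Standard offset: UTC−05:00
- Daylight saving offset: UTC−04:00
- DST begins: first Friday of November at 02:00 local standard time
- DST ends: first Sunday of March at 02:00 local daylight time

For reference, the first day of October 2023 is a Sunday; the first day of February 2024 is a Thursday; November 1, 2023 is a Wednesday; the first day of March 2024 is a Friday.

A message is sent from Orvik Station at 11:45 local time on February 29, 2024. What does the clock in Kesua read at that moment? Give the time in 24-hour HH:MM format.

1 October 2023 is a Sunday, so the first Friday is October 6 and the second is October 13.
1 February 2024 is a Thursday, so the first Friday is February 2 and the second is February 9.
February 29, 2024 does not fall between 13 October 2023 and 9 February 2024, so daylight saving is not in effect and Orvik Station is at UTC−06:30.
11:45 Orvik Station + 6h30m = 18:15 UTC.
1 November 2023 is a Wednesday, so the first Friday is November 3.
1 March 2024 is a Friday, so the first Sunday is March 3.
At the standard offset (UTC−05:00), 18:15 UTC − 5h = 13:15 Kesua standard time.
The standard-time date in Kesua, February 29, 2024, lies within the daylight-saving period (3 November 2023 – 3 March 2024), so Kesua is on daylight time, UTC−04:00.
18:15 UTC − 4h = 14:15 Kesua.

14:15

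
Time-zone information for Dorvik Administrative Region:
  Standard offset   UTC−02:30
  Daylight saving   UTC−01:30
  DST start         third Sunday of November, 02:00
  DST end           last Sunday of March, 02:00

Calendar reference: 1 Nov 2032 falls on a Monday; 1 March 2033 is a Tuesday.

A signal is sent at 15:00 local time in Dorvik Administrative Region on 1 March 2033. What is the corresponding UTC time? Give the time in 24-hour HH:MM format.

1 November 2032 is a Monday, so the first Sunday is November 7 and the third is November 21.
1 March 2033 is a Tuesday, so Sundays fall on 6, 13, 20, 27; the last is March 27.
1 March 2033 lies within the daylight-saving period (21 November 2032 – 27 March 2033), so Dorvik Administrative Region is on daylight time, UTC−01:30.
15:00 local + 1h30m = 16:30 UTC.

16:30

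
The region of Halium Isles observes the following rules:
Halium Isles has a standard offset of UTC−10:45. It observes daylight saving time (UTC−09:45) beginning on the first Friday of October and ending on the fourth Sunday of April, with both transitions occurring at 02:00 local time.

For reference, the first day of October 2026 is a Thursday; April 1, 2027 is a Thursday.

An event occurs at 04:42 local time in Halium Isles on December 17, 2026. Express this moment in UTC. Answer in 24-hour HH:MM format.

14:27

1 October 2026 is a Thursday, so the first Friday is October 2.
1 April 2027 is a Thursday, so the first Sunday is April 4 and the fourth is April 25.
December 17, 2026 lies within the daylight-saving period (2 October 2026 – 25 April 2027), so Halium Isles is on daylight time, UTC−09:45.
04:42 local + 9h45m = 14:27 UTC.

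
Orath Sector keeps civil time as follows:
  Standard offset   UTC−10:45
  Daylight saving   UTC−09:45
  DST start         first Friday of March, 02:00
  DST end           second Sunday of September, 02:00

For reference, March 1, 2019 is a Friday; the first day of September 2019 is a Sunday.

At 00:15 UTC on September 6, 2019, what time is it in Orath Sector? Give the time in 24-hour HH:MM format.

14:30

1 March 2019 is a Friday, so the first Friday is March 1.
1 September 2019 is a Sunday, so the first Sunday is September 1 and the second is September 8.
At the standard offset (UTC−10:45), 00:15 UTC − 10h45m = 13:30 Orath Sector standard time (rolling into the previous day, 5 September 2019).
The standard-time date in Orath Sector, September 5, 2019, falls between 1 March and 8 September, so daylight saving is in effect and Orath Sector is at UTC−09:45.
00:15 UTC − 9h45m = 14:30 local (rolling into the previous day, 5 September 2019).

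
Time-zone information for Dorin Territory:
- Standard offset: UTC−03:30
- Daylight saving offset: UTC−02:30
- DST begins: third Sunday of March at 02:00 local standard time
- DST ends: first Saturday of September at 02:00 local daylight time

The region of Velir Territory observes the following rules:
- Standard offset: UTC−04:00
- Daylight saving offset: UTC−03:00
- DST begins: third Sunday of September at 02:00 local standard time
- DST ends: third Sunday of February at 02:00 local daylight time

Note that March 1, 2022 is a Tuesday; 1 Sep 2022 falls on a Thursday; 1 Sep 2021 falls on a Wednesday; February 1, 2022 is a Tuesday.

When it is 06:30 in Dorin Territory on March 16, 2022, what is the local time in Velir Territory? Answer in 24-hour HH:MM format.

06:00

1 March 2022 is a Tuesday, so the first Sunday is March 6 and the third is March 20.
1 September 2022 is a Thursday, so the first Saturday is September 3.
March 16, 2022 is outside the daylight-saving period (20 March – 3 September), so Dorin Territory is on standard time, UTC−03:30.
06:30 Dorin Territory + 3h30m = 10:00 UTC.
1 September 2021 is a Wednesday, so the first Sunday is September 5 and the third is September 19.
1 February 2022 is a Tuesday, so the first Sunday is February 6 and the third is February 20.
At the standard offset (UTC−04:00), 10:00 UTC − 4h = 06:00 Velir Territory standard time.
The standard-time date in Velir Territory, March 16, 2022, does not fall between 19 September 2021 and 20 February 2022, so daylight saving is not in effect and Velir Territory is at UTC−04:00.
10:00 UTC − 4h = 06:00 Velir Territory.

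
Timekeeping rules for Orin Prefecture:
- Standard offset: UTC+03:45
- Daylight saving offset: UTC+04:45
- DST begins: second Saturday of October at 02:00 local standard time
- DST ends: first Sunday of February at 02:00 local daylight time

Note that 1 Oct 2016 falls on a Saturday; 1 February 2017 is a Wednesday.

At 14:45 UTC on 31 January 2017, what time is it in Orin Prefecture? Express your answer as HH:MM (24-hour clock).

1 October 2016 is a Saturday, so the first Saturday is October 1 and the second is October 8.
1 February 2017 is a Wednesday, so the first Sunday is February 5.
At the standard offset (UTC+03:45), 14:45 UTC + 3h45m = 18:30 Orin Prefecture standard time.
The standard-time date in Orin Prefecture, 31 January 2017, lies within the daylight-saving period (8 October 2016 – 5 February 2017), so Orin Prefecture is on daylight time, UTC+04:45.
14:45 UTC + 4h45m = 19:30 local.

19:30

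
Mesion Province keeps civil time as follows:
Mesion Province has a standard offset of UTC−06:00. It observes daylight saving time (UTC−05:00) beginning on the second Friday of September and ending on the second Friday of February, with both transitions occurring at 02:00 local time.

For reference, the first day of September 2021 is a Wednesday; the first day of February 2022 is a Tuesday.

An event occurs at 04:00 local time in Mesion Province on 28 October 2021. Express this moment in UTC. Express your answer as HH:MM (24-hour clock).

1 September 2021 is a Wednesday, so the first Friday is September 3 and the second is September 10.
1 February 2022 is a Tuesday, so the first Friday is February 4 and the second is February 11.
28 October 2021 falls between 10 September 2021 and 11 February 2022, so daylight saving is in effect and Mesion Province is at UTC−05:00.
04:00 local + 5h = 09:00 UTC.

09:00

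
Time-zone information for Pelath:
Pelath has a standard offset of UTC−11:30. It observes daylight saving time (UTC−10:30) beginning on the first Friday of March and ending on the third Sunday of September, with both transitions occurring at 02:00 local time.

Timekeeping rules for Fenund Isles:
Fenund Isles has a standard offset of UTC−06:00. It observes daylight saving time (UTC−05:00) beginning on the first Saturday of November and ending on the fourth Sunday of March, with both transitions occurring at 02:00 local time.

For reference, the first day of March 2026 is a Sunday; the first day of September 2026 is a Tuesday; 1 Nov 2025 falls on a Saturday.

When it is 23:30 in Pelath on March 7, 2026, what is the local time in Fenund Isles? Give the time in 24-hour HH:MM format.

05:00

1 March 2026 is a Sunday, so the first Friday is March 6.
1 September 2026 is a Tuesday, so the first Sunday is September 6 and the third is September 20.
Daylight saving runs 6 March – 20 September; March 7, 2026 is inside that window, so Pelath is at UTC−10:30.
23:30 Pelath + 10h30m = 10:00 UTC (rolling into the next day, 8 March 2026).
1 November 2025 is a Saturday, so the first Saturday is November 1.
1 March 2026 is a Sunday, so the first Sunday is March 1 and the fourth is March 22.
At the standard offset (UTC−06:00), 10:00 UTC − 6h = 04:00 Fenund Isles standard time.
The standard-time date in Fenund Isles, March 8, 2026, falls between 1 November 2025 and 22 March 2026, so daylight saving is in effect and Fenund Isles is at UTC−05:00.
10:00 UTC − 5h = 05:00 Fenund Isles.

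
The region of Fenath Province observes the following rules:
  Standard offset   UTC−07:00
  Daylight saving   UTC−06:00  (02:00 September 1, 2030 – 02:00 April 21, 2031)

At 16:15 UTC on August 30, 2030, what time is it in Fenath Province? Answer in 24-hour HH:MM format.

09:15

At the standard offset (UTC−07:00), 16:15 UTC − 7h = 09:15 Fenath Province standard time.
The standard-time date in Fenath Province, August 30, 2030, is outside the daylight-saving period (1 September 2030 – 21 April 2031), so Fenath Province is on standard time, UTC−07:00.
16:15 UTC − 7h = 09:15 local.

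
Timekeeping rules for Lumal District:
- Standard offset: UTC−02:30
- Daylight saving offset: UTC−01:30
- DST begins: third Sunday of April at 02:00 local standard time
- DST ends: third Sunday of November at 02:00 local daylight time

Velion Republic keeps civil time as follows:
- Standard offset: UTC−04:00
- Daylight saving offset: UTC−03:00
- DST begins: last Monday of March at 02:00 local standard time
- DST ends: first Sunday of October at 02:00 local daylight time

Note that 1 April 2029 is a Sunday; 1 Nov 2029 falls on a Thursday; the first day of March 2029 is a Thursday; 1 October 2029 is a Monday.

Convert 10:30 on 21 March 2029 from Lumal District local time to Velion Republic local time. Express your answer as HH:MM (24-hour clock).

09:00

1 April 2029 is a Sunday, so the first Sunday is April 1 and the third is April 15.
1 November 2029 is a Thursday, so the first Sunday is November 4 and the third is November 18.
21 March 2029 does not fall between 15 April and 18 November, so daylight saving is not in effect and Lumal District is at UTC−02:30.
10:30 Lumal District + 2h30m = 13:00 UTC.
1 March 2029 is a Thursday, so Mondays fall on 5, 12, 19, 26; the last is March 26.
1 October 2029 is a Monday, so the first Sunday is October 7.
At the standard offset (UTC−04:00), 13:00 UTC − 4h = 09:00 Velion Republic standard time.
The standard-time date in Velion Republic, 21 March 2029, is outside the daylight-saving period (26 March – 7 October), so Velion Republic is on standard time, UTC−04:00.
13:00 UTC − 4h = 09:00 Velion Republic.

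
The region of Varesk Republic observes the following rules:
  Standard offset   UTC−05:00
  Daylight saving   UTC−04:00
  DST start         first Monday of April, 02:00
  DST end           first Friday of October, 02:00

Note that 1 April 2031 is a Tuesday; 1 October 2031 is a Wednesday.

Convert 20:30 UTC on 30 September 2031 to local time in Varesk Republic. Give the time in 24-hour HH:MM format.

16:30

1 April 2031 is a Tuesday, so the first Monday is April 7.
1 October 2031 is a Wednesday, so the first Friday is October 3.
At the standard offset (UTC−05:00), 20:30 UTC − 5h = 15:30 Varesk Republic standard time.
The standard-time date in Varesk Republic, 30 September 2031, falls between 7 April and 3 October, so daylight saving is in effect and Varesk Republic is at UTC−04:00.
20:30 UTC − 4h = 16:30 local.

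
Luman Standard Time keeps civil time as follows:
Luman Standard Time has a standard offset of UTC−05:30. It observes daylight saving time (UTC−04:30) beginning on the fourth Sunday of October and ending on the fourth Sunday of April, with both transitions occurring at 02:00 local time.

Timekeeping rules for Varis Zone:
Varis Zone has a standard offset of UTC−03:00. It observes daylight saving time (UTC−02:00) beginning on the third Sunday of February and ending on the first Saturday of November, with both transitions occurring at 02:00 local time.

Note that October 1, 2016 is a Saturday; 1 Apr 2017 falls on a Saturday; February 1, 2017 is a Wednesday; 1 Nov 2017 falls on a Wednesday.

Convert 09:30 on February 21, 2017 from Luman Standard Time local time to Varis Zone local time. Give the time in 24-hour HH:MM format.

1 October 2016 is a Saturday, so the first Sunday is October 2 and the fourth is October 23.
1 April 2017 is a Saturday, so the first Sunday is April 2 and the fourth is April 23.
February 21, 2017 falls between 23 October 2016 and 23 April 2017, so daylight saving is in effect and Luman Standard Time is at UTC−04:30.
09:30 Luman Standard Time + 4h30m = 14:00 UTC.
1 February 2017 is a Wednesday, so the first Sunday is February 5 and the third is February 19.
1 November 2017 is a Wednesday, so the first Saturday is November 4.
At the standard offset (UTC−03:00), 14:00 UTC − 3h = 11:00 Varis Zone standard time.
The standard-time date in Varis Zone, February 21, 2017, falls between 19 February and 4 November, so daylight saving is in effect and Varis Zone is at UTC−02:00.
14:00 UTC − 2h = 12:00 Varis Zone.

12:00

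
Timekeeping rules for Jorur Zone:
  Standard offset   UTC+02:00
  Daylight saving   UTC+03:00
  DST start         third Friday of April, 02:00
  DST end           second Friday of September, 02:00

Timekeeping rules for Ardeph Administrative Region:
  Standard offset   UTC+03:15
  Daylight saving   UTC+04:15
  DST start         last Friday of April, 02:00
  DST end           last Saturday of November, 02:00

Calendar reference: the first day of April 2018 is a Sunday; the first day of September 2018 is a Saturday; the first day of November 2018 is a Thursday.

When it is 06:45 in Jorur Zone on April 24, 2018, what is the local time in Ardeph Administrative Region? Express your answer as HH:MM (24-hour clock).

1 April 2018 is a Sunday, so the first Friday is April 6 and the third is April 20.
1 September 2018 is a Saturday, so the first Friday is September 7 and the second is September 14.
April 24, 2018 lies within the daylight-saving period (20 April – 14 September), so Jorur Zone is on daylight time, UTC+03:00.
06:45 Jorur Zone − 3h = 03:45 UTC.
1 April 2018 is a Sunday, so Fridays fall on 6, 13, 20, 27; the last is April 27.
1 November 2018 is a Thursday, so Saturdays fall on 3, 10, 17, 24; the last is November 24.
At the standard offset (UTC+03:15), 03:45 UTC + 3h15m = 07:00 Ardeph Administrative Region standard time.
The standard-time date in Ardeph Administrative Region, April 24, 2018, is outside the daylight-saving period (27 April – 24 November), so Ardeph Administrative Region is on standard time, UTC+03:15.
03:45 UTC + 3h15m = 07:00 Ardeph Administrative Region.

07:00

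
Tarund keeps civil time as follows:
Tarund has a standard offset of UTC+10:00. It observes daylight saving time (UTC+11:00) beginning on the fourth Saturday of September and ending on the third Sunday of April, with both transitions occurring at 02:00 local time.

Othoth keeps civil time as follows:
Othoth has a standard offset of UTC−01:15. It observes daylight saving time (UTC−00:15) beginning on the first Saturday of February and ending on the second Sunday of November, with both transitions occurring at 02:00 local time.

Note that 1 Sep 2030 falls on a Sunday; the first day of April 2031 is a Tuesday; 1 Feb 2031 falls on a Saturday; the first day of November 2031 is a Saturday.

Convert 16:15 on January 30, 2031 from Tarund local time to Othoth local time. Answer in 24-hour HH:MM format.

1 September 2030 is a Sunday, so the first Saturday is September 7 and the fourth is September 28.
1 April 2031 is a Tuesday, so the first Sunday is April 6 and the third is April 20.
Daylight saving runs 28 September 2030 – 20 April 2031; January 30, 2031 is inside that window, so Tarund is at UTC+11:00.
16:15 Tarund − 11h = 05:15 UTC.
1 February 2031 is a Saturday, so the first Saturday is February 1.
1 November 2031 is a Saturday, so the first Sunday is November 2 and the second is November 9.
At the standard offset (UTC−01:15), 05:15 UTC − 1h15m = 04:00 Othoth standard time.
The standard-time date in Othoth, January 30, 2031, is outside the daylight-saving period (1 February – 9 November), so Othoth is on standard time, UTC−01:15.
05:15 UTC − 1h15m = 04:00 Othoth.

04:00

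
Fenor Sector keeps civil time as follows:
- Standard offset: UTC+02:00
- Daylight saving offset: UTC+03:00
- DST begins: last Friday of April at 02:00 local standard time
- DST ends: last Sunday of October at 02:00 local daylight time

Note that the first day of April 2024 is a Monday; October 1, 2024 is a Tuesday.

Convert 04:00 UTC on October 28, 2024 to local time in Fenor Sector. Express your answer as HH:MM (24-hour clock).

1 April 2024 is a Monday, so Fridays fall on 5, 12, 19, 26; the last is April 26.
1 October 2024 is a Tuesday, so Sundays fall on 6, 13, 20, 27; the last is October 27.
At the standard offset (UTC+02:00), 04:00 UTC + 2h = 06:00 Fenor Sector standard time.
Daylight saving runs 26 April – 27 October; the standard-time date in Fenor Sector, October 28, 2024, is outside that window, so Fenor Sector is on standard time at UTC+02:00.
04:00 UTC + 2h = 06:00 local.

06:00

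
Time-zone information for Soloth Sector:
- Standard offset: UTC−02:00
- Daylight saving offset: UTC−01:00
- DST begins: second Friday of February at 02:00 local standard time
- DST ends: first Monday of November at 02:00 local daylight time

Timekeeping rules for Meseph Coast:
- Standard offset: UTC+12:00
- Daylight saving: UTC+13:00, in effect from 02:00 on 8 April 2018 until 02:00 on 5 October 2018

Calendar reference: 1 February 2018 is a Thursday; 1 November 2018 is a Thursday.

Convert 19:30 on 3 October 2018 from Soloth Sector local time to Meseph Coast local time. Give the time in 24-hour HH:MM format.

1 February 2018 is a Thursday, so the first Friday is February 2 and the second is February 9.
1 November 2018 is a Thursday, so the first Monday is November 5.
3 October 2018 lies within the daylight-saving period (9 February – 5 November), so Soloth Sector is on daylight time, UTC−01:00.
19:30 Soloth Sector + 1h = 20:30 UTC.
At the standard offset (UTC+12:00), 20:30 UTC + 12h = 08:30 Meseph Coast standard time (rolling into the next day, 4 October 2018).
The standard-time date in Meseph Coast, 4 October 2018, falls between 8 April and 5 October, so daylight saving is in effect and Meseph Coast is at UTC+13:00.
20:30 UTC + 13h = 09:30 Meseph Coast (rolling into the next day, 4 October 2018).

09:30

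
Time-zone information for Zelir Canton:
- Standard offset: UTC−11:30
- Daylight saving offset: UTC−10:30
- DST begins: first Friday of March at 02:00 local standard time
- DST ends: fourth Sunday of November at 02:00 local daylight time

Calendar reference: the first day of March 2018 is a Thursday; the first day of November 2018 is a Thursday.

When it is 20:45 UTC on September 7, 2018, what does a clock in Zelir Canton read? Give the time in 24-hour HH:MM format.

1 March 2018 is a Thursday, so the first Friday is March 2.
1 November 2018 is a Thursday, so the first Sunday is November 4 and the fourth is November 25.
At the standard offset (UTC−11:30), 20:45 UTC − 11h30m = 09:15 Zelir Canton standard time.
Daylight saving runs 2 March – 25 November; the standard-time date in Zelir Canton, September 7, 2018, is inside that window, so Zelir Canton is at UTC−10:30.
20:45 UTC − 10h30m = 10:15 local.

10:15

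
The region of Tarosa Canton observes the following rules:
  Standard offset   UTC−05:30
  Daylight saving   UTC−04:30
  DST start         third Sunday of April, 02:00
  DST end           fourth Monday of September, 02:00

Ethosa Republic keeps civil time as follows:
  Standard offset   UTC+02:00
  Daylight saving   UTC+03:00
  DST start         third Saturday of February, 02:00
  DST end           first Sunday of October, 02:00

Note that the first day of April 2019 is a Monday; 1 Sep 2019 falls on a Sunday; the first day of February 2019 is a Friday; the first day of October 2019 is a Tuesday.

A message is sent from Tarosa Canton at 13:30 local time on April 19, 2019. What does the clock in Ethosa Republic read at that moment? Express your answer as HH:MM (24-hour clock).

22:00

1 April 2019 is a Monday, so the first Sunday is April 7 and the third is April 21.
1 September 2019 is a Sunday, so the first Monday is September 2 and the fourth is September 23.
April 19, 2019 is outside the daylight-saving period (21 April – 23 September), so Tarosa Canton is on standard time, UTC−05:30.
13:30 Tarosa Canton + 5h30m = 19:00 UTC.
1 February 2019 is a Friday, so the first Saturday is February 2 and the third is February 16.
1 October 2019 is a Tuesday, so the first Sunday is October 6.
At the standard offset (UTC+02:00), 19:00 UTC + 2h = 21:00 Ethosa Republic standard time.
The standard-time date in Ethosa Republic, April 19, 2019, lies within the daylight-saving period (16 February – 6 October), so Ethosa Republic is on daylight time, UTC+03:00.
19:00 UTC + 3h = 22:00 Ethosa Republic.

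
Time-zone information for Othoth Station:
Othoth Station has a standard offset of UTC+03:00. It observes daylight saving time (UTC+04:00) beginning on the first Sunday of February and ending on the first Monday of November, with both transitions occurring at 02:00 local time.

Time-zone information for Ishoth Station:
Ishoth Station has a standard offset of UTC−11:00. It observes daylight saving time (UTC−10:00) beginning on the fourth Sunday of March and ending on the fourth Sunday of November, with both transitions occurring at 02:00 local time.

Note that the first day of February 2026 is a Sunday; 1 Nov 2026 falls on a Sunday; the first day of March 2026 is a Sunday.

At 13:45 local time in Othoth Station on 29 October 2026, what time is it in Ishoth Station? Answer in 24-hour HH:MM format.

23:45

1 February 2026 is a Sunday, so the first Sunday is February 1.
1 November 2026 is a Sunday, so the first Monday is November 2.
29 October 2026 falls between 1 February and 2 November, so daylight saving is in effect and Othoth Station is at UTC+04:00.
13:45 Othoth Station − 4h = 09:45 UTC.
1 March 2026 is a Sunday, so the first Sunday is March 1 and the fourth is March 22.
1 November 2026 is a Sunday, so the first Sunday is November 1 and the fourth is November 22.
At the standard offset (UTC−11:00), 09:45 UTC − 11h = 22:45 Ishoth Station standard time (rolling into the previous day, 28 October 2026).
The standard-time date in Ishoth Station, 28 October 2026, falls between 22 March and 22 November, so daylight saving is in effect and Ishoth Station is at UTC−10:00.
09:45 UTC − 10h = 23:45 Ishoth Station (rolling into the previous day, 28 October 2026).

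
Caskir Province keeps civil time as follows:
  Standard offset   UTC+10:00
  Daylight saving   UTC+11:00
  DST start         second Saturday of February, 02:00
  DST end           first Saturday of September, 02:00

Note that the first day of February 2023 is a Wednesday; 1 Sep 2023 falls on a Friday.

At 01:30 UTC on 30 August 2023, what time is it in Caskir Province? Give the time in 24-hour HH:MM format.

12:30

1 February 2023 is a Wednesday, so the first Saturday is February 4 and the second is February 11.
1 September 2023 is a Friday, so the first Saturday is September 2.
At the standard offset (UTC+10:00), 01:30 UTC + 10h = 11:30 Caskir Province standard time.
The standard-time date in Caskir Province, 30 August 2023, falls between 11 February and 2 September, so daylight saving is in effect and Caskir Province is at UTC+11:00.
01:30 UTC + 11h = 12:30 local.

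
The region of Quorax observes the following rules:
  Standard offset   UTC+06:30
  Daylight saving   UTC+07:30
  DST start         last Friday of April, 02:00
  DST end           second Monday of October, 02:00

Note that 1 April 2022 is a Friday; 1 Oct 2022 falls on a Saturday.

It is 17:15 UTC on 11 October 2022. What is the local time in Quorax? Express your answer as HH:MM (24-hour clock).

1 April 2022 is a Friday, so Fridays fall on 1, 8, 15, 22, 29; the last is April 29.
1 October 2022 is a Saturday, so the first Monday is October 3 and the second is October 10.
At the standard offset (UTC+06:30), 17:15 UTC + 6h30m = 23:45 Quorax standard time.
The standard-time date in Quorax, 11 October 2022, is outside the daylight-saving period (29 April – 10 October), so Quorax is on standard time, UTC+06:30.
17:15 UTC + 6h30m = 23:45 local.

23:45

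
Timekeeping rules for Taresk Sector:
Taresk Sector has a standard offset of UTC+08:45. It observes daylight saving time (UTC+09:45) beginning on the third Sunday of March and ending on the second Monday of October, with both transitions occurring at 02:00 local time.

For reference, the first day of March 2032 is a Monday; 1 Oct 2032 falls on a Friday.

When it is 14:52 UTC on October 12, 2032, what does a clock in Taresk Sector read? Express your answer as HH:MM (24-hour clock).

23:37

1 March 2032 is a Monday, so the first Sunday is March 7 and the third is March 21.
1 October 2032 is a Friday, so the first Monday is October 4 and the second is October 11.
At the standard offset (UTC+08:45), 14:52 UTC + 8h45m = 23:37 Taresk Sector standard time.
Daylight saving runs 21 March – 11 October; the standard-time date in Taresk Sector, October 12, 2032, is outside that window, so Taresk Sector is on standard time at UTC+08:45.
14:52 UTC + 8h45m = 23:37 local.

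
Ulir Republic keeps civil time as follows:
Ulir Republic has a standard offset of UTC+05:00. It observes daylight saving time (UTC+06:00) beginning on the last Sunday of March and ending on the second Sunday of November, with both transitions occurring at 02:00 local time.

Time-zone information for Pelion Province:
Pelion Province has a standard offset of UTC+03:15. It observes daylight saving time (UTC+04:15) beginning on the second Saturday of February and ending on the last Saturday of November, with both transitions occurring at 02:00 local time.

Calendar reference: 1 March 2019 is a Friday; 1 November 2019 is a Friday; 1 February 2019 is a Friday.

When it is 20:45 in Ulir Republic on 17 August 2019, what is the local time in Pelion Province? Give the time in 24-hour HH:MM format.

1 March 2019 is a Friday, so Sundays fall on 3, 10, 17, 24, 31; the last is March 31.
1 November 2019 is a Friday, so the first Sunday is November 3 and the second is November 10.
17 August 2019 lies within the daylight-saving period (31 March – 10 November), so Ulir Republic is on daylight time, UTC+06:00.
20:45 Ulir Republic − 6h = 14:45 UTC.
1 February 2019 is a Friday, so the first Saturday is February 2 and the second is February 9.
1 November 2019 is a Friday, so Saturdays fall on 2, 9, 16, 23, 30; the last is November 30.
At the standard offset (UTC+03:15), 14:45 UTC + 3h15m = 18:00 Pelion Province standard time.
The standard-time date in Pelion Province, 17 August 2019, falls between 9 February and 30 November, so daylight saving is in effect and Pelion Province is at UTC+04:15.
14:45 UTC + 4h15m = 19:00 Pelion Province.

19:00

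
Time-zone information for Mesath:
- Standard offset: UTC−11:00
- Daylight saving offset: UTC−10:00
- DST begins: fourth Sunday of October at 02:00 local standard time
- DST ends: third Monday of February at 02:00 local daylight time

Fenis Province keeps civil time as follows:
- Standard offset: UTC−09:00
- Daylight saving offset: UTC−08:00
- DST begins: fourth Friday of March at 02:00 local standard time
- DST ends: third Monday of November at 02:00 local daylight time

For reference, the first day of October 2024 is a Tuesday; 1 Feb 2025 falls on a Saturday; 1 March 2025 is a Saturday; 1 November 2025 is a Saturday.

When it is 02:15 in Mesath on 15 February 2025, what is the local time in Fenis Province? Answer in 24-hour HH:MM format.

1 October 2024 is a Tuesday, so the first Sunday is October 6 and the fourth is October 27.
1 February 2025 is a Saturday, so the first Monday is February 3 and the third is February 17.
15 February 2025 falls between 27 October 2024 and 17 February 2025, so daylight saving is in effect and Mesath is at UTC−10:00.
02:15 Mesath + 10h = 12:15 UTC.
1 March 2025 is a Saturday, so the first Friday is March 7 and the fourth is March 28.
1 November 2025 is a Saturday, so the first Monday is November 3 and the third is November 17.
At the standard offset (UTC−09:00), 12:15 UTC − 9h = 03:15 Fenis Province standard time.
The standard-time date in Fenis Province, 15 February 2025, does not fall between 28 March and 17 November, so daylight saving is not in effect and Fenis Province is at UTC−09:00.
12:15 UTC − 9h = 03:15 Fenis Province.

03:15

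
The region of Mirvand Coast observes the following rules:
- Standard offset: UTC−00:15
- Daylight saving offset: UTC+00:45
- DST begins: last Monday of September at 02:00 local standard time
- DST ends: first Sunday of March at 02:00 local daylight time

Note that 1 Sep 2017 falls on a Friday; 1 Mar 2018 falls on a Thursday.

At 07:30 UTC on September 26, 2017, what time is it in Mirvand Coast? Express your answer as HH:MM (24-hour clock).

1 September 2017 is a Friday, so Mondays fall on 4, 11, 18, 25; the last is September 25.
1 March 2018 is a Thursday, so the first Sunday is March 4.
At the standard offset (UTC−00:15), 07:30 UTC − 0h15m = 07:15 Mirvand Coast standard time.
The standard-time date in Mirvand Coast, September 26, 2017, falls between 25 September 2017 and 4 March 2018, so daylight saving is in effect and Mirvand Coast is at UTC+00:45.
07:30 UTC + 0h45m = 08:15 local.

08:15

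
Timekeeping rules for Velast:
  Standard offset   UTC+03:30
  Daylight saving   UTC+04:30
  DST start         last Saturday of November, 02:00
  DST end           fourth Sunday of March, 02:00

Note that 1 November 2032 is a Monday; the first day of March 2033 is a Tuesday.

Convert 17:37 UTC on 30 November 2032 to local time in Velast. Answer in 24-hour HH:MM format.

22:07

1 November 2032 is a Monday, so Saturdays fall on 6, 13, 20, 27; the last is November 27.
1 March 2033 is a Tuesday, so the first Sunday is March 6 and the fourth is March 27.
At the standard offset (UTC+03:30), 17:37 UTC + 3h30m = 21:07 Velast standard time.
Daylight saving runs 27 November 2032 – 27 March 2033; the standard-time date in Velast, 30 November 2032, is inside that window, so Velast is at UTC+04:30.
17:37 UTC + 4h30m = 22:07 local.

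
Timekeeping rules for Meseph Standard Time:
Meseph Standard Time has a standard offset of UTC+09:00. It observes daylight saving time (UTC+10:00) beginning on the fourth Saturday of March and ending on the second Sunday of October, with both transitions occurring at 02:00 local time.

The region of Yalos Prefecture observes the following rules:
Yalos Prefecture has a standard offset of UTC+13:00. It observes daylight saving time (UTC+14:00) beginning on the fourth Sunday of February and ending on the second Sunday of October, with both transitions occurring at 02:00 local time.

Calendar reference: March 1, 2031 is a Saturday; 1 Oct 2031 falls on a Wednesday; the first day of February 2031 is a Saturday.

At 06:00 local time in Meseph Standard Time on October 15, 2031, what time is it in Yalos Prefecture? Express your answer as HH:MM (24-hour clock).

10:00

1 March 2031 is a Saturday, so the first Saturday is March 1 and the fourth is March 22.
1 October 2031 is a Wednesday, so the first Sunday is October 5 and the second is October 12.
October 15, 2031 does not fall between 22 March and 12 October, so daylight saving is not in effect and Meseph Standard Time is at UTC+09:00.
06:00 Meseph Standard Time − 9h = 21:00 UTC (rolling into the previous day, 14 October 2031).
1 February 2031 is a Saturday, so the first Sunday is February 2 and the fourth is February 23.
1 October 2031 is a Wednesday, so the first Sunday is October 5 and the second is October 12.
At the standard offset (UTC+13:00), 21:00 UTC + 13h = 10:00 Yalos Prefecture standard time (rolling into the next day, 15 October 2031).
Daylight saving runs 23 February – 12 October; the standard-time date in Yalos Prefecture, October 15, 2031, is outside that window, so Yalos Prefecture is on standard time at UTC+13:00.
21:00 UTC + 13h = 10:00 Yalos Prefecture (rolling into the next day, 15 October 2031).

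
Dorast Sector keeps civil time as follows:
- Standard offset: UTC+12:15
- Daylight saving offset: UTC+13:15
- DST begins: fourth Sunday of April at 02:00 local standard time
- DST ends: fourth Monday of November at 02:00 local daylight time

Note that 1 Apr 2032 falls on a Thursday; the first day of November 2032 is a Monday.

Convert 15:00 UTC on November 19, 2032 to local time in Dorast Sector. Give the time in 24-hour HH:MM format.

1 April 2032 is a Thursday, so the first Sunday is April 4 and the fourth is April 25.
1 November 2032 is a Monday, so the first Monday is November 1 and the fourth is November 22.
At the standard offset (UTC+12:15), 15:00 UTC + 12h15m = 03:15 Dorast Sector standard time (rolling into the next day, 20 November 2032).
Daylight saving runs 25 April – 22 November; the standard-time date in Dorast Sector, November 20, 2032, is inside that window, so Dorast Sector is at UTC+13:15.
15:00 UTC + 13h15m = 04:15 local (rolling into the next day, 20 November 2032).

04:15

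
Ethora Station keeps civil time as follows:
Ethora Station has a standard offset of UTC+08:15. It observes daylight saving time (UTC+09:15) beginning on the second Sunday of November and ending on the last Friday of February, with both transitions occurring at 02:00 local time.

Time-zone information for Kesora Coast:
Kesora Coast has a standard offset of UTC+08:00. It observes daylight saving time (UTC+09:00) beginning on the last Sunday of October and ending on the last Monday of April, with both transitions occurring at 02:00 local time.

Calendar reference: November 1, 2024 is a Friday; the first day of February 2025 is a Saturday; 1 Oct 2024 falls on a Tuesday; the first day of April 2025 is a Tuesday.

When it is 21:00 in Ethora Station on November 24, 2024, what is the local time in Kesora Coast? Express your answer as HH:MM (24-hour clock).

1 November 2024 is a Friday, so the first Sunday is November 3 and the second is November 10.
1 February 2025 is a Saturday, so Fridays fall on 7, 14, 21, 28; the last is February 28.
November 24, 2024 falls between 10 November 2024 and 28 February 2025, so daylight saving is in effect and Ethora Station is at UTC+09:15.
21:00 Ethora Station − 9h15m = 11:45 UTC.
1 October 2024 is a Tuesday, so Sundays fall on 6, 13, 20, 27; the last is October 27.
1 April 2025 is a Tuesday, so Mondays fall on 7, 14, 21, 28; the last is April 28.
At the standard offset (UTC+08:00), 11:45 UTC + 8h = 19:45 Kesora Coast standard time.
The standard-time date in Kesora Coast, November 24, 2024, lies within the daylight-saving period (27 October 2024 – 28 April 2025), so Kesora Coast is on daylight time, UTC+09:00.
11:45 UTC + 9h = 20:45 Kesora Coast.

20:45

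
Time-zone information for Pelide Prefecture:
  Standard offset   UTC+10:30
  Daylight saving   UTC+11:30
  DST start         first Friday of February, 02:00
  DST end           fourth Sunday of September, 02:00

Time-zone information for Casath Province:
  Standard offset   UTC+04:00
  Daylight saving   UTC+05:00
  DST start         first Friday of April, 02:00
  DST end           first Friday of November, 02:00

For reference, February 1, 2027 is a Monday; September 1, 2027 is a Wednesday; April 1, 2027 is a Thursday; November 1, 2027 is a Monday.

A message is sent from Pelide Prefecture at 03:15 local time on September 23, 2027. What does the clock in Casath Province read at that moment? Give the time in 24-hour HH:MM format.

1 February 2027 is a Monday, so the first Friday is February 5.
1 September 2027 is a Wednesday, so the first Sunday is September 5 and the fourth is September 26.
September 23, 2027 lies within the daylight-saving period (5 February – 26 September), so Pelide Prefecture is on daylight time, UTC+11:30.
03:15 Pelide Prefecture − 11h30m = 15:45 UTC (rolling into the previous day, 22 September 2027).
1 April 2027 is a Thursday, so the first Friday is April 2.
1 November 2027 is a Monday, so the first Friday is November 5.
At the standard offset (UTC+04:00), 15:45 UTC + 4h = 19:45 Casath Province standard time.
The standard-time date in Casath Province, September 22, 2027, lies within the daylight-saving period (2 April – 5 November), so Casath Province is on daylight time, UTC+05:00.
15:45 UTC + 5h = 20:45 Casath Province.

20:45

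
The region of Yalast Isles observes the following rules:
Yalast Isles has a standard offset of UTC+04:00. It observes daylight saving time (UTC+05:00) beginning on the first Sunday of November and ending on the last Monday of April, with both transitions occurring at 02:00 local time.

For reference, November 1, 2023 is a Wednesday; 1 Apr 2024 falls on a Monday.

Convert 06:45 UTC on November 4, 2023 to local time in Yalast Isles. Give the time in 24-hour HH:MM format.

1 November 2023 is a Wednesday, so the first Sunday is November 5.
1 April 2024 is a Monday, so Mondays fall on 1, 8, 15, 22, 29; the last is April 29.
At the standard offset (UTC+04:00), 06:45 UTC + 4h = 10:45 Yalast Isles standard time.
The standard-time date in Yalast Isles, November 4, 2023, does not fall between 5 November 2023 and 29 April 2024, so daylight saving is not in effect and Yalast Isles is at UTC+04:00.
06:45 UTC + 4h = 10:45 local.

10:45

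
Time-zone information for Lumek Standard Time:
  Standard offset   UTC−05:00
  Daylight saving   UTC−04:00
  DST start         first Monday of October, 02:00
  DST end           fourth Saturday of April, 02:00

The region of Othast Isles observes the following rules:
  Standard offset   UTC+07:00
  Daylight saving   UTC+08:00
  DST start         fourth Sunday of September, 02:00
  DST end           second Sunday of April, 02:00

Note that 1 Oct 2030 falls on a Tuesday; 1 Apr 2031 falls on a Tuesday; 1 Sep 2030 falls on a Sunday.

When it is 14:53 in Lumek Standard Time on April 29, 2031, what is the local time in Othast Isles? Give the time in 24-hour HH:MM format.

02:53

1 October 2030 is a Tuesday, so the first Monday is October 7.
1 April 2031 is a Tuesday, so the first Saturday is April 5 and the fourth is April 26.
April 29, 2031 does not fall between 7 October 2030 and 26 April 2031, so daylight saving is not in effect and Lumek Standard Time is at UTC−05:00.
14:53 Lumek Standard Time + 5h = 19:53 UTC.
1 September 2030 is a Sunday, so the first Sunday is September 1 and the fourth is September 22.
1 April 2031 is a Tuesday, so the first Sunday is April 6 and the second is April 13.
At the standard offset (UTC+07:00), 19:53 UTC + 7h = 02:53 Othast Isles standard time (rolling into the next day, 30 April 2031).
Daylight saving runs 22 September 2030 – 13 April 2031; the standard-time date in Othast Isles, April 30, 2031, is outside that window, so Othast Isles is on standard time at UTC+07:00.
19:53 UTC + 7h = 02:53 Othast Isles (rolling into the next day, 30 April 2031).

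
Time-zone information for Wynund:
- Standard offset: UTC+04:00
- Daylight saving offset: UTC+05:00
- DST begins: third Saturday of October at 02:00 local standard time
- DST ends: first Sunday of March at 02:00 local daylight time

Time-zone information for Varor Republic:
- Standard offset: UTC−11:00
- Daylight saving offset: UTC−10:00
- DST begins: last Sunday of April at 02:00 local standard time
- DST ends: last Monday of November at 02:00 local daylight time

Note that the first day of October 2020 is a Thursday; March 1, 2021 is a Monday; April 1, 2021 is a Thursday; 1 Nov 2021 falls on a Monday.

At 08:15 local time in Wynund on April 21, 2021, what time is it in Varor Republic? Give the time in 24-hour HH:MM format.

17:15

1 October 2020 is a Thursday, so the first Saturday is October 3 and the third is October 17.
1 March 2021 is a Monday, so the first Sunday is March 7.
Daylight saving runs 17 October 2020 – 7 March 2021; April 21, 2021 is outside that window, so Wynund is on standard time at UTC+04:00.
08:15 Wynund − 4h = 04:15 UTC.
1 April 2021 is a Thursday, so Sundays fall on 4, 11, 18, 25; the last is April 25.
1 November 2021 is a Monday, so Mondays fall on 1, 8, 15, 22, 29; the last is November 29.
At the standard offset (UTC−11:00), 04:15 UTC − 11h = 17:15 Varor Republic standard time (rolling into the previous day, 20 April 2021).
Daylight saving runs 25 April – 29 November; the standard-time date in Varor Republic, April 20, 2021, is outside that window, so Varor Republic is on standard time at UTC−11:00.
04:15 UTC − 11h = 17:15 Varor Republic (rolling into the previous day, 20 April 2021).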